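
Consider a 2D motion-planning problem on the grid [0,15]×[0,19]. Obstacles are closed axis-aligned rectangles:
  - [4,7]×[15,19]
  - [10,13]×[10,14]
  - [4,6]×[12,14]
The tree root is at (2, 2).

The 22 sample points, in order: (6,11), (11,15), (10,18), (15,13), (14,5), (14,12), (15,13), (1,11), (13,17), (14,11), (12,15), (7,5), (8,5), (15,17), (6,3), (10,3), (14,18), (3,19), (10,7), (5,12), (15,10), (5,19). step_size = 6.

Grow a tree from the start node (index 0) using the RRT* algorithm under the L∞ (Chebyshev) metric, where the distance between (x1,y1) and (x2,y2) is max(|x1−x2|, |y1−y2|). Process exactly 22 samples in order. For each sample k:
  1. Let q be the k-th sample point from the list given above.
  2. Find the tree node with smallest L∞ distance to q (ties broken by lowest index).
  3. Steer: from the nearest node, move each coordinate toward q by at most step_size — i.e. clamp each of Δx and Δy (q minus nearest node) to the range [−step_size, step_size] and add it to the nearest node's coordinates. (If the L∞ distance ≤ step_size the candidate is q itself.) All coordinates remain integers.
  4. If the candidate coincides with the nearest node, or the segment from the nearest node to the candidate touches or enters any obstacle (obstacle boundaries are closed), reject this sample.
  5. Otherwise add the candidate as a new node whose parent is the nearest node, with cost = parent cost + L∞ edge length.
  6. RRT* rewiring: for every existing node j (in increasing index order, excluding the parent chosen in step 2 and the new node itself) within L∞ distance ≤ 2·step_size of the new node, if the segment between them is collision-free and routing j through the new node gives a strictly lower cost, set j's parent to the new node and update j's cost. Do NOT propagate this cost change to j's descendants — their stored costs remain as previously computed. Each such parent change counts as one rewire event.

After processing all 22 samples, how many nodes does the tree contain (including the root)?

Node count: 17

1. q=(6,11) nearest=0 d=9 new=(6,8) → add node 1 parent=0 cost=6
2. q=(11,15) nearest=1 d=7 new=(11,14) → blocked by [10,13]×[10,14], reject
3. q=(10,18) nearest=1 d=10 new=(10,14) → blocked by [10,13]×[10,14], reject
4. q=(15,13) nearest=1 d=9 new=(12,13) → blocked by [10,13]×[10,14], reject
5. q=(14,5) nearest=1 d=8 new=(12,5) → add node 2 parent=1 cost=12
6. q=(14,12) nearest=2 d=7 new=(14,11) → add node 3 parent=2 cost=18
7. q=(15,13) nearest=3 d=2 new=(15,13) → add node 4 parent=3 cost=20
8. q=(1,11) nearest=1 d=5 new=(1,11) → add node 5 parent=1 cost=11
9. q=(13,17) nearest=4 d=4 new=(13,17) → add node 6 parent=4 cost=24
10. q=(14,11) nearest=3 d=0 → coincident, reject
11. q=(12,15) nearest=6 d=2 new=(12,15) → add node 7 parent=6 cost=26
12. q=(7,5) nearest=1 d=3 new=(7,5) → add node 8 parent=1 cost=9
13. q=(8,5) nearest=8 d=1 new=(8,5) → add node 9 parent=8 cost=10
14. q=(15,17) nearest=6 d=2 new=(15,17) → add node 10 parent=6 cost=26
15. q=(6,3) nearest=8 d=2 new=(6,3) → add node 11 parent=8 cost=11
16. q=(10,3) nearest=2 d=2 new=(10,3) → add node 12 parent=2 cost=14
17. q=(14,18) nearest=6 d=1 new=(14,18) → add node 13 parent=6 cost=25
18. q=(3,19) nearest=5 d=8 new=(3,17) → add node 14 parent=5 cost=17
19. q=(10,7) nearest=2 d=2 new=(10,7) → add node 15 parent=2 cost=14
20. q=(5,12) nearest=1 d=4 new=(5,12) → blocked by [4,6]×[12,14], reject
21. q=(15,10) nearest=3 d=1 new=(15,10) → add node 16 parent=3 cost=19
22. q=(5,19) nearest=14 d=2 new=(5,19) → blocked by [4,7]×[15,19], reject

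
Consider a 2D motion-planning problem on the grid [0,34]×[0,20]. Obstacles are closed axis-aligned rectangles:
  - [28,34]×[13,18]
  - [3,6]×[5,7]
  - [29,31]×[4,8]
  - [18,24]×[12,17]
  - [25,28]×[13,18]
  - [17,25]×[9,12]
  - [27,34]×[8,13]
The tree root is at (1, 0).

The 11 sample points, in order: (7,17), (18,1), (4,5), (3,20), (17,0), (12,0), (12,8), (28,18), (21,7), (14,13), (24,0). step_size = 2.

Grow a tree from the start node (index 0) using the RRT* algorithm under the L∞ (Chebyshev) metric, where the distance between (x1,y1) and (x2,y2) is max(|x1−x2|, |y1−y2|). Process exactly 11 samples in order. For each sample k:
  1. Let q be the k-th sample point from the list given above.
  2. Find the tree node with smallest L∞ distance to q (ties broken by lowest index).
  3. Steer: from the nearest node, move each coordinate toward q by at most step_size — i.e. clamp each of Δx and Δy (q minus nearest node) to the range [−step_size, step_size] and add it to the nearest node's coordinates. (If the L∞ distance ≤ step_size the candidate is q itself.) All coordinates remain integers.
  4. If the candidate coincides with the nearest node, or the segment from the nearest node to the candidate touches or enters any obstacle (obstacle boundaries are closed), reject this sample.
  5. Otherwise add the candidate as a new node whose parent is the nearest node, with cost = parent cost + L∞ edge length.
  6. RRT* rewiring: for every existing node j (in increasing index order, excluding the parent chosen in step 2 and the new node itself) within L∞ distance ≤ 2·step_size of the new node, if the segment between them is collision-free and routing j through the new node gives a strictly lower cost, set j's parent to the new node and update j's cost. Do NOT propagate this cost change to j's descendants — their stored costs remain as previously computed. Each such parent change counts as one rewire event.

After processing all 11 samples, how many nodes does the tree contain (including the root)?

1. q=(7,17) nearest=0 d=17 new=(3,2) → add node 1 parent=0 cost=2
2. q=(18,1) nearest=1 d=15 new=(5,1) → add node 2 parent=1 cost=4
3. q=(4,5) nearest=1 d=3 new=(4,4) → add node 3 parent=1 cost=4
4. q=(3,20) nearest=3 d=16 new=(3,6) → blocked by [3,6]×[5,7], reject
5. q=(17,0) nearest=2 d=12 new=(7,0) → add node 4 parent=2 cost=6
6. q=(12,0) nearest=4 d=5 new=(9,0) → add node 5 parent=4 cost=8
7. q=(12,8) nearest=2 d=7 new=(7,3) → add node 6 parent=2 cost=6
8. q=(28,18) nearest=5 d=19 new=(11,2) → add node 7 parent=5 cost=10
9. q=(21,7) nearest=7 d=10 new=(13,4) → add node 8 parent=7 cost=12
10. q=(14,13) nearest=8 d=9 new=(14,6) → add node 9 parent=8 cost=14
11. q=(24,0) nearest=9 d=10 new=(16,4) → add node 10 parent=9 cost=16

Node count: 11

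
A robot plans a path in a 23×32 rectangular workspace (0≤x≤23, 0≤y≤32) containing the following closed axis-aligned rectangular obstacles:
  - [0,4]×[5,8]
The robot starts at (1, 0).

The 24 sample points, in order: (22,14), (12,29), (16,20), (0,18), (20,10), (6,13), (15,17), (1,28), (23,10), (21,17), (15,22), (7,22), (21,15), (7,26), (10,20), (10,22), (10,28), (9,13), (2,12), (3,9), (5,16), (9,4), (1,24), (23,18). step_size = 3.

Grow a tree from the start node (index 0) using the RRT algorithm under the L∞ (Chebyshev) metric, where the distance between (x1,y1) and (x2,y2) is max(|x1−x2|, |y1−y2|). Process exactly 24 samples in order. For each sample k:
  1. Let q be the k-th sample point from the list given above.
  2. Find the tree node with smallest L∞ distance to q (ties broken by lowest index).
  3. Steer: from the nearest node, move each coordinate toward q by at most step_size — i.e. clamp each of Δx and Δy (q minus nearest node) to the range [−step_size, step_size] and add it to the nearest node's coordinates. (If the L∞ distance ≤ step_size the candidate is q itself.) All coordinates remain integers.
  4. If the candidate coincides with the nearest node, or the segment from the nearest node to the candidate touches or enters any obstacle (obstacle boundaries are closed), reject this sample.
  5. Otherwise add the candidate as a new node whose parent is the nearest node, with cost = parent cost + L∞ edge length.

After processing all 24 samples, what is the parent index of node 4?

1. q=(22,14) nearest=0 d=21 new=(4,3) → add node 1 parent=0 cost=3
2. q=(12,29) nearest=1 d=26 new=(7,6) → add node 2 parent=1 cost=6
3. q=(16,20) nearest=2 d=14 new=(10,9) → add node 3 parent=2 cost=9
4. q=(0,18) nearest=3 d=10 new=(7,12) → add node 4 parent=3 cost=12
5. q=(20,10) nearest=3 d=10 new=(13,10) → add node 5 parent=3 cost=12
6. q=(6,13) nearest=4 d=1 new=(6,13) → add node 6 parent=4 cost=13
7. q=(15,17) nearest=5 d=7 new=(15,13) → add node 7 parent=5 cost=15
8. q=(1,28) nearest=6 d=15 new=(3,16) → add node 8 parent=6 cost=16
9. q=(23,10) nearest=7 d=8 new=(18,10) → add node 9 parent=7 cost=18
10. q=(21,17) nearest=7 d=6 new=(18,16) → add node 10 parent=7 cost=18
11. q=(15,22) nearest=10 d=6 new=(15,19) → add node 11 parent=10 cost=21
12. q=(7,22) nearest=8 d=6 new=(6,19) → add node 12 parent=8 cost=19
13. q=(21,15) nearest=10 d=3 new=(21,15) → add node 13 parent=10 cost=21
14. q=(7,26) nearest=12 d=7 new=(7,22) → add node 14 parent=12 cost=22
15. q=(10,20) nearest=14 d=3 new=(10,20) → add node 15 parent=14 cost=25
16. q=(10,22) nearest=15 d=2 new=(10,22) → add node 16 parent=15 cost=27
17. q=(10,28) nearest=14 d=6 new=(10,25) → add node 17 parent=14 cost=25
18. q=(9,13) nearest=4 d=2 new=(9,13) → add node 18 parent=4 cost=14
19. q=(2,12) nearest=6 d=4 new=(3,12) → add node 19 parent=6 cost=16
20. q=(3,9) nearest=19 d=3 new=(3,9) → add node 20 parent=19 cost=19
21. q=(5,16) nearest=8 d=2 new=(5,16) → add node 21 parent=8 cost=18
22. q=(9,4) nearest=2 d=2 new=(9,4) → add node 22 parent=2 cost=8
23. q=(1,24) nearest=12 d=5 new=(3,22) → add node 23 parent=12 cost=22
24. q=(23,18) nearest=13 d=3 new=(23,18) → add node 24 parent=13 cost=24

Parent of node 4: 3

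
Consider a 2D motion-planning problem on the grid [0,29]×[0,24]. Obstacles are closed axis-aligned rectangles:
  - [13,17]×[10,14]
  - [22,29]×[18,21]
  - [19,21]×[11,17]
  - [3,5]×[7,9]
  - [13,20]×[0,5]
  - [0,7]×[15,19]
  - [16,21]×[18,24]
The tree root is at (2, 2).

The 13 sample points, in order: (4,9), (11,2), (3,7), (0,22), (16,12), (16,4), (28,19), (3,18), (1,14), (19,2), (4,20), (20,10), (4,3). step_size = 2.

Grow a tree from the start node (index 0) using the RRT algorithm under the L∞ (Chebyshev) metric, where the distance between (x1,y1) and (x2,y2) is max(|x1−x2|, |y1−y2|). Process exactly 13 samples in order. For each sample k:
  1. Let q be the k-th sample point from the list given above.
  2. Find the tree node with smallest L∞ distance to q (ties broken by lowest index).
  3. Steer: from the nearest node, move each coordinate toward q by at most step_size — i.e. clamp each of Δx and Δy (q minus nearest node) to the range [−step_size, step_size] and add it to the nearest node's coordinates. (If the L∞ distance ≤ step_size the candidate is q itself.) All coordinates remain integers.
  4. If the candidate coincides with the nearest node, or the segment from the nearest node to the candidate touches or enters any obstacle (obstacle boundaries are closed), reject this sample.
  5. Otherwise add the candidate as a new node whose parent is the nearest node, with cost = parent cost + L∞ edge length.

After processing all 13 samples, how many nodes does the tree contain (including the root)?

Node count: 13

1. q=(4,9) nearest=0 d=7 new=(4,4) → add node 1 parent=0 cost=2
2. q=(11,2) nearest=1 d=7 new=(6,2) → add node 2 parent=1 cost=4
3. q=(3,7) nearest=1 d=3 new=(3,6) → add node 3 parent=1 cost=4
4. q=(0,22) nearest=3 d=16 new=(1,8) → add node 4 parent=3 cost=6
5. q=(16,12) nearest=2 d=10 new=(8,4) → add node 5 parent=2 cost=6
6. q=(16,4) nearest=5 d=8 new=(10,4) → add node 6 parent=5 cost=8
7. q=(28,19) nearest=6 d=18 new=(12,6) → add node 7 parent=6 cost=10
8. q=(3,18) nearest=4 d=10 new=(3,10) → add node 8 parent=4 cost=8
9. q=(1,14) nearest=8 d=4 new=(1,12) → add node 9 parent=8 cost=10
10. q=(19,2) nearest=7 d=7 new=(14,4) → blocked by [13,20]×[0,5], reject
11. q=(4,20) nearest=9 d=8 new=(3,14) → add node 10 parent=9 cost=12
12. q=(20,10) nearest=7 d=8 new=(14,8) → add node 11 parent=7 cost=12
13. q=(4,3) nearest=1 d=1 new=(4,3) → add node 12 parent=1 cost=3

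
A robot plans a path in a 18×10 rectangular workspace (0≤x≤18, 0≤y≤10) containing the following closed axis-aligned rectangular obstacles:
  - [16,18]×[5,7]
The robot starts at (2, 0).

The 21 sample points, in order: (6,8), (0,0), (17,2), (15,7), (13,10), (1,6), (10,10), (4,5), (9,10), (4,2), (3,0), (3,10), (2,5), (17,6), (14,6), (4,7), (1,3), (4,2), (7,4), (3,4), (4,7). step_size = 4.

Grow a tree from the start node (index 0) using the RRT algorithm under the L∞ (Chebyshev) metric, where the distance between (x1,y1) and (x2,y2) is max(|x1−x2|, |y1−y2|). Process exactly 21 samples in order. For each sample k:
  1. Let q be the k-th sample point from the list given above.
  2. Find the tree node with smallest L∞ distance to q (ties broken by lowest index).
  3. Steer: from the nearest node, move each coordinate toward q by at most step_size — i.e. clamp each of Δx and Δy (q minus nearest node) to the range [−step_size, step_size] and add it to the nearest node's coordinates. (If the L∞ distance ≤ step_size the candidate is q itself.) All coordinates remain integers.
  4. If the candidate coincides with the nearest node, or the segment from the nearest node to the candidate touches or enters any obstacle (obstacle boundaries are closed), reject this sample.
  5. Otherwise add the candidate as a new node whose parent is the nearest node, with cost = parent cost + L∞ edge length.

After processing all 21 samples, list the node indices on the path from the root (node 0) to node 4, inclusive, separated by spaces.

Path: 0 1 3 4

1. q=(6,8) nearest=0 d=8 new=(6,4) → add node 1 parent=0 cost=4
2. q=(0,0) nearest=0 d=2 new=(0,0) → add node 2 parent=0 cost=2
3. q=(17,2) nearest=1 d=11 new=(10,2) → add node 3 parent=1 cost=8
4. q=(15,7) nearest=3 d=5 new=(14,6) → add node 4 parent=3 cost=12
5. q=(13,10) nearest=4 d=4 new=(13,10) → add node 5 parent=4 cost=16
6. q=(1,6) nearest=1 d=5 new=(2,6) → add node 6 parent=1 cost=8
7. q=(10,10) nearest=5 d=3 new=(10,10) → add node 7 parent=5 cost=19
8. q=(4,5) nearest=1 d=2 new=(4,5) → add node 8 parent=1 cost=6
9. q=(9,10) nearest=7 d=1 new=(9,10) → add node 9 parent=7 cost=20
10. q=(4,2) nearest=0 d=2 new=(4,2) → add node 10 parent=0 cost=2
11. q=(3,0) nearest=0 d=1 new=(3,0) → add node 11 parent=0 cost=1
12. q=(3,10) nearest=6 d=4 new=(3,10) → add node 12 parent=6 cost=12
13. q=(2,5) nearest=6 d=1 new=(2,5) → add node 13 parent=6 cost=9
14. q=(17,6) nearest=4 d=3 new=(17,6) → blocked by [16,18]×[5,7], reject
15. q=(14,6) nearest=4 d=0 → coincident, reject
16. q=(4,7) nearest=6 d=2 new=(4,7) → add node 14 parent=6 cost=10
17. q=(1,3) nearest=13 d=2 new=(1,3) → add node 15 parent=13 cost=11
18. q=(4,2) nearest=10 d=0 → coincident, reject
19. q=(7,4) nearest=1 d=1 new=(7,4) → add node 16 parent=1 cost=5
20. q=(3,4) nearest=8 d=1 new=(3,4) → add node 17 parent=8 cost=7
21. q=(4,7) nearest=14 d=0 → coincident, reject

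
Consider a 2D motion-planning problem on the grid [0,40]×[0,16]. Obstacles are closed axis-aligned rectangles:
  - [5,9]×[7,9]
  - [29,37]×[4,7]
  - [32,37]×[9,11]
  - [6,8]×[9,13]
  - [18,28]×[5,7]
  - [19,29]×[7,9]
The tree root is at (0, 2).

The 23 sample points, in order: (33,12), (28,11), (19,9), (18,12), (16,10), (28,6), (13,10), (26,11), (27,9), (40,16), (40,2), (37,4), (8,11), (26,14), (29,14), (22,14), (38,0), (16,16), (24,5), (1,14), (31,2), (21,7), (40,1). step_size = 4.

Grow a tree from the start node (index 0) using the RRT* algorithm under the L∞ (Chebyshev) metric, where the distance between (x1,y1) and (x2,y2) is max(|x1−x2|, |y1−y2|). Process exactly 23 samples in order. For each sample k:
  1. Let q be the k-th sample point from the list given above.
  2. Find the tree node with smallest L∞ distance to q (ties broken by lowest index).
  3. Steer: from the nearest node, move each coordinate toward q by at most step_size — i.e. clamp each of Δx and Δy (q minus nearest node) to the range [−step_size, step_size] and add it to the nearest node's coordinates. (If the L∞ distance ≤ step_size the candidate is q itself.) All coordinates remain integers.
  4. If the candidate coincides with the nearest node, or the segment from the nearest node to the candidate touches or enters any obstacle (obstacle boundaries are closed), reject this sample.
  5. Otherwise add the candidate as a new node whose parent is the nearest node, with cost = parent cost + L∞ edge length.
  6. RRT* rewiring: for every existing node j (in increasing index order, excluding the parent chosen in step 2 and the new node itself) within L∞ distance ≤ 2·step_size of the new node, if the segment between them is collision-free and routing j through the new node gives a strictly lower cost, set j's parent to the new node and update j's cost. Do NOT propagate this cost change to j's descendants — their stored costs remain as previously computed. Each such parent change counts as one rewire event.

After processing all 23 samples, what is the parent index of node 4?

Parent of node 4: 3

1. q=(33,12) nearest=0 d=33 new=(4,6) → add node 1 parent=0 cost=4
2. q=(28,11) nearest=1 d=24 new=(8,10) → blocked by [5,9]×[7,9], reject
3. q=(19,9) nearest=1 d=15 new=(8,9) → blocked by [5,9]×[7,9], reject
4. q=(18,12) nearest=1 d=14 new=(8,10) → blocked by [5,9]×[7,9], reject
5. q=(16,10) nearest=1 d=12 new=(8,10) → blocked by [5,9]×[7,9], reject
6. q=(28,6) nearest=1 d=24 new=(8,6) → add node 2 parent=1 cost=8
7. q=(13,10) nearest=2 d=5 new=(12,10) → blocked by [5,9]×[7,9], reject
8. q=(26,11) nearest=2 d=18 new=(12,10) → blocked by [5,9]×[7,9], reject
9. q=(27,9) nearest=2 d=19 new=(12,9) → add node 3 parent=2 cost=12
10. q=(40,16) nearest=3 d=28 new=(16,13) → add node 4 parent=3 cost=16
11. q=(40,2) nearest=4 d=24 new=(20,9) → blocked by [19,29]×[7,9], reject
12. q=(37,4) nearest=4 d=21 new=(20,9) → blocked by [19,29]×[7,9], reject
13. q=(8,11) nearest=3 d=4 new=(8,11) → blocked by [6,8]×[9,13], reject
14. q=(26,14) nearest=4 d=10 new=(20,14) → add node 5 parent=4 cost=20
15. q=(29,14) nearest=5 d=9 new=(24,14) → add node 6 parent=5 cost=24
16. q=(22,14) nearest=5 d=2 new=(22,14) → add node 7 parent=5 cost=22
17. q=(38,0) nearest=6 d=14 new=(28,10) → add node 8 parent=6 cost=28
18. q=(16,16) nearest=4 d=3 new=(16,16) → add node 9 parent=4 cost=19
19. q=(24,5) nearest=8 d=5 new=(24,6) → blocked by [18,28]×[5,7], reject
20. q=(1,14) nearest=1 d=8 new=(1,10) → add node 10 parent=1 cost=8
21. q=(31,2) nearest=8 d=8 new=(31,6) → blocked by [29,37]×[4,7], reject
22. q=(21,7) nearest=4 d=6 new=(20,9) → blocked by [19,29]×[7,9], reject
23. q=(40,1) nearest=8 d=12 new=(32,6) → blocked by [29,37]×[4,7], reject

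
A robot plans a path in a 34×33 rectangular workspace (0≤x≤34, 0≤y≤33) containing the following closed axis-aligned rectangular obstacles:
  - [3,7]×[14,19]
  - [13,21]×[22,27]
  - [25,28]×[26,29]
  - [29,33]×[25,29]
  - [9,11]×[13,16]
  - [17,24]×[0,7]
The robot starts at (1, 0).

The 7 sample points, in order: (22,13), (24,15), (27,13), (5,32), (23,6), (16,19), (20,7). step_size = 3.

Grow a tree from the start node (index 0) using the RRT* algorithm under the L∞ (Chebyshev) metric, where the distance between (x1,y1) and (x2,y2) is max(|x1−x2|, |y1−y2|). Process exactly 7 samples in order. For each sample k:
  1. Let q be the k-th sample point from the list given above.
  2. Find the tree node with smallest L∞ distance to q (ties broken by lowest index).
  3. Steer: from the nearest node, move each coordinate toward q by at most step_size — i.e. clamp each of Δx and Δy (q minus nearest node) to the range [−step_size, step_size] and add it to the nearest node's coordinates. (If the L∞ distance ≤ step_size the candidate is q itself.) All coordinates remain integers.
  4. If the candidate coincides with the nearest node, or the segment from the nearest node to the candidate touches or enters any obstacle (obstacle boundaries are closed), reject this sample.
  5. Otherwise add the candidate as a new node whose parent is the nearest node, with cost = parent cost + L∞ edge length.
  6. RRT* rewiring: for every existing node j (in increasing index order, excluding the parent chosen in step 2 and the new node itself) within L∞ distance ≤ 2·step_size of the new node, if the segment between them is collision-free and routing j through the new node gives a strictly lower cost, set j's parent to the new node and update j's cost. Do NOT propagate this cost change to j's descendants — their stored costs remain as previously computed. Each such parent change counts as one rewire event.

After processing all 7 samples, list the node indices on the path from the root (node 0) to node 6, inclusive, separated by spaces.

1. q=(22,13) nearest=0 d=21 new=(4,3) → add node 1 parent=0 cost=3
2. q=(24,15) nearest=1 d=20 new=(7,6) → add node 2 parent=1 cost=6
3. q=(27,13) nearest=2 d=20 new=(10,9) → add node 3 parent=2 cost=9
4. q=(5,32) nearest=3 d=23 new=(7,12) → add node 4 parent=3 cost=12
5. q=(23,6) nearest=3 d=13 new=(13,6) → add node 5 parent=3 cost=12
6. q=(16,19) nearest=4 d=9 new=(10,15) → blocked by [9,11]×[13,16], reject
7. q=(20,7) nearest=5 d=7 new=(16,7) → add node 6 parent=5 cost=15

Path: 0 1 2 3 5 6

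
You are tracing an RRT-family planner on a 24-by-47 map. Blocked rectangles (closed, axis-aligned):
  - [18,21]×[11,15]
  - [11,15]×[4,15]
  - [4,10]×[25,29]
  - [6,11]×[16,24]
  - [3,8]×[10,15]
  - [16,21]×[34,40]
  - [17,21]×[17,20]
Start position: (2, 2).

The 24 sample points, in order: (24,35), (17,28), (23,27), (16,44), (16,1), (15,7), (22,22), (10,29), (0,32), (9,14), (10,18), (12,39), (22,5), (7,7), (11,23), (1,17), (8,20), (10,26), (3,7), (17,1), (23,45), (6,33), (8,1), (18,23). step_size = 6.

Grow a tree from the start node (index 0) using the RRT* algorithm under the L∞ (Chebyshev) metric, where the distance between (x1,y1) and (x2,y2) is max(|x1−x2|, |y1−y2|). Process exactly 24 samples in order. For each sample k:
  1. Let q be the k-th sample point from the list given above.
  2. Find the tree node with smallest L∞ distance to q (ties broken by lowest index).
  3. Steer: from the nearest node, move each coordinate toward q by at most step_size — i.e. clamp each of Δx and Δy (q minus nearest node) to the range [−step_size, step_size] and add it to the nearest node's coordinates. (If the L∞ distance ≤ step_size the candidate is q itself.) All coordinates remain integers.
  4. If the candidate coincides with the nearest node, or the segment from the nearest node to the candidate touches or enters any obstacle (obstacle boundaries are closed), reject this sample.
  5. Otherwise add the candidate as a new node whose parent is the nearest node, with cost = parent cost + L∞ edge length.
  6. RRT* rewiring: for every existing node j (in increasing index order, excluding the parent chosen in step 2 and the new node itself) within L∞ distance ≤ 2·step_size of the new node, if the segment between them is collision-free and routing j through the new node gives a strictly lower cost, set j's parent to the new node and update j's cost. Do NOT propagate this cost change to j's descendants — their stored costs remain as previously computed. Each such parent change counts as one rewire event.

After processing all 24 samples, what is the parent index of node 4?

1. q=(24,35) nearest=0 d=33 new=(8,8) → add node 1 parent=0 cost=6
2. q=(17,28) nearest=1 d=20 new=(14,14) → blocked by [11,15]×[4,15], reject
3. q=(23,27) nearest=1 d=19 new=(14,14) → blocked by [11,15]×[4,15], reject
4. q=(16,44) nearest=1 d=36 new=(14,14) → blocked by [11,15]×[4,15], reject
5. q=(16,1) nearest=1 d=8 new=(14,2) → blocked by [11,15]×[4,15], reject
6. q=(15,7) nearest=1 d=7 new=(14,7) → blocked by [11,15]×[4,15], reject
7. q=(22,22) nearest=1 d=14 new=(14,14) → blocked by [11,15]×[4,15], reject
8. q=(10,29) nearest=1 d=21 new=(10,14) → add node 2 parent=1 cost=12
9. q=(0,32) nearest=2 d=18 new=(4,20) → blocked by [6,11]×[16,24], reject
10. q=(9,14) nearest=2 d=1 new=(9,14) → add node 3 parent=2 cost=13
11. q=(10,18) nearest=2 d=4 new=(10,18) → blocked by [6,11]×[16,24], reject
12. q=(12,39) nearest=2 d=25 new=(12,20) → blocked by [6,11]×[16,24], reject
13. q=(22,5) nearest=2 d=12 new=(16,8) → blocked by [11,15]×[4,15], reject
14. q=(7,7) nearest=1 d=1 new=(7,7) → add node 4 parent=1 cost=7
15. q=(11,23) nearest=2 d=9 new=(11,20) → blocked by [6,11]×[16,24], reject
16. q=(1,17) nearest=3 d=8 new=(3,17) → blocked by [3,8]×[10,15], reject
17. q=(8,20) nearest=2 d=6 new=(8,20) → blocked by [6,11]×[16,24], reject
18. q=(10,26) nearest=2 d=12 new=(10,20) → blocked by [6,11]×[16,24], reject
19. q=(3,7) nearest=4 d=4 new=(3,7) → add node 5 parent=4 cost=11
20. q=(17,1) nearest=1 d=9 new=(14,2) → blocked by [11,15]×[4,15], reject
21. q=(23,45) nearest=2 d=31 new=(16,20) → blocked by [11,15]×[4,15], reject
22. q=(6,33) nearest=2 d=19 new=(6,20) → blocked by [6,11]×[16,24], reject
23. q=(8,1) nearest=0 d=6 new=(8,1) → add node 6 parent=0 cost=6
24. q=(18,23) nearest=2 d=9 new=(16,20) → blocked by [11,15]×[4,15], reject

Parent of node 4: 1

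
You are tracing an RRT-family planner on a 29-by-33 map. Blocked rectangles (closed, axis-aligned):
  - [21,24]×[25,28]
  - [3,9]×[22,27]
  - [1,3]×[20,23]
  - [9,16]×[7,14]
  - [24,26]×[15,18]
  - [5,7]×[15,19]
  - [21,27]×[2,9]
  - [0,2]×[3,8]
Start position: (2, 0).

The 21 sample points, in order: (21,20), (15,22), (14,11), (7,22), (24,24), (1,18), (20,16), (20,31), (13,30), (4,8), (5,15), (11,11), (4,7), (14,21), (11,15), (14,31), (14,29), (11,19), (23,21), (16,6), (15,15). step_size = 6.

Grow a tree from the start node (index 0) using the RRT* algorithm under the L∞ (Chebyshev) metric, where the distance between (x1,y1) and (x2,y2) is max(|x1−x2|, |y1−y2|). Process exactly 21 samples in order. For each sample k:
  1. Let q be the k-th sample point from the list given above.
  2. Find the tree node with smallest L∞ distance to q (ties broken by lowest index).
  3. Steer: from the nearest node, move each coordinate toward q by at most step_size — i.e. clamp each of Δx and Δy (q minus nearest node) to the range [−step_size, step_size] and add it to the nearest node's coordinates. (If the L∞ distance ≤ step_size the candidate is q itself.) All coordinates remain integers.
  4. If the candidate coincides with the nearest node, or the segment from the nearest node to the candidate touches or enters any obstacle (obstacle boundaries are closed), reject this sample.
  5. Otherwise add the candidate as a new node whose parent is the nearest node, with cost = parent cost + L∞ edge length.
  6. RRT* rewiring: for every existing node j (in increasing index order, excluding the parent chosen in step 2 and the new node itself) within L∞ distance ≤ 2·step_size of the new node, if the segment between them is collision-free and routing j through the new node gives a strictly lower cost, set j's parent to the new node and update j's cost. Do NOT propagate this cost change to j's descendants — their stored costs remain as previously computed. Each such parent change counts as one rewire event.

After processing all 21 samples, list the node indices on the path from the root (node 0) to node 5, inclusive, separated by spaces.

1. q=(21,20) nearest=0 d=20 new=(8,6) → add node 1 parent=0 cost=6
2. q=(15,22) nearest=1 d=16 new=(14,12) → blocked by [9,16]×[7,14], reject
3. q=(14,11) nearest=1 d=6 new=(14,11) → blocked by [9,16]×[7,14], reject
4. q=(7,22) nearest=1 d=16 new=(7,12) → add node 2 parent=1 cost=12
5. q=(24,24) nearest=2 d=17 new=(13,18) → blocked by [9,16]×[7,14], reject
6. q=(1,18) nearest=2 d=6 new=(1,18) → add node 3 parent=2 cost=18
7. q=(20,16) nearest=1 d=12 new=(14,12) → blocked by [9,16]×[7,14], reject
8. q=(20,31) nearest=2 d=19 new=(13,18) → blocked by [9,16]×[7,14], reject
9. q=(13,30) nearest=3 d=12 new=(7,24) → blocked by [3,9]×[22,27], reject
10. q=(4,8) nearest=1 d=4 new=(4,8) → add node 4 parent=1 cost=10
11. q=(5,15) nearest=2 d=3 new=(5,15) → blocked by [5,7]×[15,19], reject
12. q=(11,11) nearest=2 d=4 new=(11,11) → blocked by [9,16]×[7,14], reject
13. q=(4,7) nearest=4 d=1 new=(4,7) → add node 5 parent=4 cost=11
14. q=(14,21) nearest=2 d=9 new=(13,18) → blocked by [9,16]×[7,14], reject
15. q=(11,15) nearest=2 d=4 new=(11,15) → blocked by [9,16]×[7,14], reject
16. q=(14,31) nearest=3 d=13 new=(7,24) → blocked by [3,9]×[22,27], reject
17. q=(14,29) nearest=3 d=13 new=(7,24) → blocked by [3,9]×[22,27], reject
18. q=(11,19) nearest=2 d=7 new=(11,18) → add node 6 parent=2 cost=18
19. q=(23,21) nearest=6 d=12 new=(17,21) → add node 7 parent=6 cost=24
20. q=(16,6) nearest=1 d=8 new=(14,6) → add node 8 parent=1 cost=12
21. q=(15,15) nearest=6 d=4 new=(15,15) → add node 9 parent=6 cost=22

Path: 0 1 4 5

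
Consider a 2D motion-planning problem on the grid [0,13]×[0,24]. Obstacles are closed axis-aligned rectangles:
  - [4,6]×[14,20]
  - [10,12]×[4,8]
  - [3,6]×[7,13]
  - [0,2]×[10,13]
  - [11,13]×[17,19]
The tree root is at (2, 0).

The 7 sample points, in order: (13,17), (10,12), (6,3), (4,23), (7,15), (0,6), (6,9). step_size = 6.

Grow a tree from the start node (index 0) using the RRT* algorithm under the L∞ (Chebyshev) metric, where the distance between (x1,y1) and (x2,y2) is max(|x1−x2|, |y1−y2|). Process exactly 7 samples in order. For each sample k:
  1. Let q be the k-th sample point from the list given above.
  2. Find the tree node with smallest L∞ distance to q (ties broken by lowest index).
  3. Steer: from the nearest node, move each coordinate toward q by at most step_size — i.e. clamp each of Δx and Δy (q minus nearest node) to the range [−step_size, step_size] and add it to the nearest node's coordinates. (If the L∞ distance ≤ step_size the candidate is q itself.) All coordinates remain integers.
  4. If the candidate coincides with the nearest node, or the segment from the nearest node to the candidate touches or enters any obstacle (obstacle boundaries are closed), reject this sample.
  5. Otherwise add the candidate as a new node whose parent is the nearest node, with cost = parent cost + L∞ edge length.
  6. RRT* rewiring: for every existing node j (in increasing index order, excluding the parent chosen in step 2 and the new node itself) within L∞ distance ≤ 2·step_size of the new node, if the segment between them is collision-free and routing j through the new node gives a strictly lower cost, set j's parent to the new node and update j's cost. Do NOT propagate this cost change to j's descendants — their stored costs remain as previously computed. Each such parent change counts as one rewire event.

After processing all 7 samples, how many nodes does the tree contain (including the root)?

1. q=(13,17) nearest=0 d=17 new=(8,6) → add node 1 parent=0 cost=6
2. q=(10,12) nearest=1 d=6 new=(10,12) → add node 2 parent=1 cost=12
3. q=(6,3) nearest=1 d=3 new=(6,3) → add node 3 parent=1 cost=9
4. q=(4,23) nearest=2 d=11 new=(4,18) → blocked by [4,6]×[14,20], reject
5. q=(7,15) nearest=2 d=3 new=(7,15) → add node 4 parent=2 cost=15
6. q=(0,6) nearest=0 d=6 new=(0,6) → add node 5 parent=0 cost=6
7. q=(6,9) nearest=1 d=3 new=(6,9) → blocked by [3,6]×[7,13], reject

Node count: 6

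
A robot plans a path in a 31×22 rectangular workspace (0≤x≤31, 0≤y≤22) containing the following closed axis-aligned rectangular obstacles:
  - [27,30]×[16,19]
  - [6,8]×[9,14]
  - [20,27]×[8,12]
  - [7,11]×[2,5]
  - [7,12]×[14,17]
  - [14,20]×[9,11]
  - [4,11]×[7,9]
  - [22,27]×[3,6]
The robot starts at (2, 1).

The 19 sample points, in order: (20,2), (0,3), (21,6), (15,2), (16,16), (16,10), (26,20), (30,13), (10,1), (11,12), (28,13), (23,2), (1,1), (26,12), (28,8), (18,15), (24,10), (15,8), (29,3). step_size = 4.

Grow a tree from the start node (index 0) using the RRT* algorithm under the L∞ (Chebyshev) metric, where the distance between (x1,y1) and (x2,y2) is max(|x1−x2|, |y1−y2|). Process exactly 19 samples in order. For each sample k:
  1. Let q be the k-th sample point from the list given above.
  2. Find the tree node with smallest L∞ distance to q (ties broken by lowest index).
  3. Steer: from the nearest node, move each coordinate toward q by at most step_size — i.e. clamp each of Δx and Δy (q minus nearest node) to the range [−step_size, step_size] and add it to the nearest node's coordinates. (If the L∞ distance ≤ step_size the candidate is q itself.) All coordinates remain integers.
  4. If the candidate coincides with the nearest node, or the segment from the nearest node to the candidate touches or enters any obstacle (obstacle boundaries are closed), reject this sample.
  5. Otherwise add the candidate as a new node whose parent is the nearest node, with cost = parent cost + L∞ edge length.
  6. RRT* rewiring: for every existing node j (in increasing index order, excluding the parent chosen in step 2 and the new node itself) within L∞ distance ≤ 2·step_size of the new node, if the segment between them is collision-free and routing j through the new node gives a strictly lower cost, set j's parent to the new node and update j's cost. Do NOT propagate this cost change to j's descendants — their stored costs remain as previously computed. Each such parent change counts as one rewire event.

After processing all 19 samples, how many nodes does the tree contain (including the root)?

1. q=(20,2) nearest=0 d=18 new=(6,2) → add node 1 parent=0 cost=4
2. q=(0,3) nearest=0 d=2 new=(0,3) → add node 2 parent=0 cost=2
3. q=(21,6) nearest=1 d=15 new=(10,6) → blocked by [7,11]×[2,5], reject
4. q=(15,2) nearest=1 d=9 new=(10,2) → blocked by [7,11]×[2,5], reject
5. q=(16,16) nearest=1 d=14 new=(10,6) → blocked by [7,11]×[2,5], reject
6. q=(16,10) nearest=1 d=10 new=(10,6) → blocked by [7,11]×[2,5], reject
7. q=(26,20) nearest=1 d=20 new=(10,6) → blocked by [7,11]×[2,5], reject
8. q=(30,13) nearest=1 d=24 new=(10,6) → blocked by [7,11]×[2,5], reject
9. q=(10,1) nearest=1 d=4 new=(10,1) → add node 3 parent=1 cost=8
10. q=(11,12) nearest=1 d=10 new=(10,6) → blocked by [7,11]×[2,5], reject
11. q=(28,13) nearest=3 d=18 new=(14,5) → blocked by [7,11]×[2,5], reject
12. q=(23,2) nearest=3 d=13 new=(14,2) → add node 4 parent=3 cost=12
13. q=(1,1) nearest=0 d=1 new=(1,1) → add node 5 parent=0 cost=1
14. q=(26,12) nearest=4 d=12 new=(18,6) → add node 6 parent=4 cost=16
15. q=(28,8) nearest=6 d=10 new=(22,8) → blocked by [20,27]×[8,12], reject
16. q=(18,15) nearest=6 d=9 new=(18,10) → blocked by [14,20]×[9,11], reject
17. q=(24,10) nearest=6 d=6 new=(22,10) → blocked by [20,27]×[8,12], reject
18. q=(15,8) nearest=6 d=3 new=(15,8) → add node 7 parent=6 cost=19
19. q=(29,3) nearest=6 d=11 new=(22,3) → blocked by [22,27]×[3,6], reject

Node count: 8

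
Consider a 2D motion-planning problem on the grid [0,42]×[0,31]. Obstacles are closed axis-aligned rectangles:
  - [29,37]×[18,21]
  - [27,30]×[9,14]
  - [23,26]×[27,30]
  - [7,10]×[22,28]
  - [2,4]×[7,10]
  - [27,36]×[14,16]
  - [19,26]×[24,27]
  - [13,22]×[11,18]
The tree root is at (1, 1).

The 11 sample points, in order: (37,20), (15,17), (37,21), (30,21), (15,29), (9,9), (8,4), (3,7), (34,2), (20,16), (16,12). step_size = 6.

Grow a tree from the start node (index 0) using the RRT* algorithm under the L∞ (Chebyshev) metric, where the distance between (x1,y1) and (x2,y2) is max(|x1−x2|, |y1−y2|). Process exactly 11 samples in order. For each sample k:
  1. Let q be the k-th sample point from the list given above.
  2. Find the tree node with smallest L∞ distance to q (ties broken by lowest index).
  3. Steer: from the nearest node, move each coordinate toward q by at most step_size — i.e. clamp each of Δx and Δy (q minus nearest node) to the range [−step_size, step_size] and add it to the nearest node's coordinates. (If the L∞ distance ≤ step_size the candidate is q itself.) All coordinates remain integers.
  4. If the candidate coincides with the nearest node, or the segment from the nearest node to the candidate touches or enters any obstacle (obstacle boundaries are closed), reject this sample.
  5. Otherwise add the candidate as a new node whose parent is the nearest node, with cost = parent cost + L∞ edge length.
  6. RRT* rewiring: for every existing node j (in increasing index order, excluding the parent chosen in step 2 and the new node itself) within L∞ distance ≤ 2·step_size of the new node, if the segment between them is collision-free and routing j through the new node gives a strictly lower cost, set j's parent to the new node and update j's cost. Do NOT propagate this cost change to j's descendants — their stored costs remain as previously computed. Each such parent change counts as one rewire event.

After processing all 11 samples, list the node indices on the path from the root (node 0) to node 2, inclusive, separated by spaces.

1. q=(37,20) nearest=0 d=36 new=(7,7) → add node 1 parent=0 cost=6
2. q=(15,17) nearest=1 d=10 new=(13,13) → blocked by [13,22]×[11,18], reject
3. q=(37,21) nearest=1 d=30 new=(13,13) → blocked by [13,22]×[11,18], reject
4. q=(30,21) nearest=1 d=23 new=(13,13) → blocked by [13,22]×[11,18], reject
5. q=(15,29) nearest=1 d=22 new=(13,13) → blocked by [13,22]×[11,18], reject
6. q=(9,9) nearest=1 d=2 new=(9,9) → add node 2 parent=1 cost=8
7. q=(8,4) nearest=1 d=3 new=(8,4) → add node 3 parent=1 cost=9
8. q=(3,7) nearest=1 d=4 new=(3,7) → blocked by [2,4]×[7,10], reject
9. q=(34,2) nearest=2 d=25 new=(15,3) → add node 4 parent=2 cost=14
10. q=(20,16) nearest=2 d=11 new=(15,15) → blocked by [13,22]×[11,18], reject
11. q=(16,12) nearest=2 d=7 new=(15,12) → blocked by [13,22]×[11,18], reject

Path: 0 1 2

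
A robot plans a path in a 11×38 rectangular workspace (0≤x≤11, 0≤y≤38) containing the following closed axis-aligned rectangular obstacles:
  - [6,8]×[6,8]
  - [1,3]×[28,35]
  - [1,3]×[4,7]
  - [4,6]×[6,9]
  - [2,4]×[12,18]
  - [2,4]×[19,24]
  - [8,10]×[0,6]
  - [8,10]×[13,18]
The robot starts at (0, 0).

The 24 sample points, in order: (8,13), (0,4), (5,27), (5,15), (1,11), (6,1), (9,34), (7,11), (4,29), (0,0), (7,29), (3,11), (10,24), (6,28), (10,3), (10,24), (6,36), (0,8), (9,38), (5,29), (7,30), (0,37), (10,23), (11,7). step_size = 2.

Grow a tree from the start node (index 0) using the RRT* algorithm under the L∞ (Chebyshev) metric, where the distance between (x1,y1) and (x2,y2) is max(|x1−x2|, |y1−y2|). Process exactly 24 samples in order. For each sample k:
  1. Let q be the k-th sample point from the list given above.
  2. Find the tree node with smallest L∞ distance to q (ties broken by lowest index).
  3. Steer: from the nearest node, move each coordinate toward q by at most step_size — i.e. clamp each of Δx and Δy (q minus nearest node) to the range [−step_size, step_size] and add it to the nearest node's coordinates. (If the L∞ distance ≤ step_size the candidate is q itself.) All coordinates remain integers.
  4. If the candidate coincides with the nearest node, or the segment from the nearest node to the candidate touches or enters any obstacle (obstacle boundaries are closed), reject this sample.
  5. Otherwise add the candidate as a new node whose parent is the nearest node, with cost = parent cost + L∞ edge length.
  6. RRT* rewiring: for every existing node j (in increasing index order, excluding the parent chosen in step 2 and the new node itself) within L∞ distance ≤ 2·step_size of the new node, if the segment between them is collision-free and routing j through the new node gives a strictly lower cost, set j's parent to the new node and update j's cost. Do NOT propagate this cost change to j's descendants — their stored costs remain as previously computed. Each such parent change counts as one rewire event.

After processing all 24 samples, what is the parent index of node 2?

1. q=(8,13) nearest=0 d=13 new=(2,2) → add node 1 parent=0 cost=2
2. q=(0,4) nearest=1 d=2 new=(0,4) → add node 2 parent=1 cost=4
3. q=(5,27) nearest=2 d=23 new=(2,6) → blocked by [1,3]×[4,7], reject
4. q=(5,15) nearest=2 d=11 new=(2,6) → blocked by [1,3]×[4,7], reject
5. q=(1,11) nearest=2 d=7 new=(1,6) → blocked by [1,3]×[4,7], reject
6. q=(6,1) nearest=1 d=4 new=(4,1) → add node 3 parent=1 cost=4
7. q=(9,34) nearest=2 d=30 new=(2,6) → blocked by [1,3]×[4,7], reject
8. q=(7,11) nearest=2 d=7 new=(2,6) → blocked by [1,3]×[4,7], reject
9. q=(4,29) nearest=2 d=25 new=(2,6) → blocked by [1,3]×[4,7], reject
10. q=(0,0) nearest=0 d=0 → coincident, reject
11. q=(7,29) nearest=2 d=25 new=(2,6) → blocked by [1,3]×[4,7], reject
12. q=(3,11) nearest=2 d=7 new=(2,6) → blocked by [1,3]×[4,7], reject
13. q=(10,24) nearest=2 d=20 new=(2,6) → blocked by [1,3]×[4,7], reject
14. q=(6,28) nearest=2 d=24 new=(2,6) → blocked by [1,3]×[4,7], reject
15. q=(10,3) nearest=3 d=6 new=(6,3) → add node 4 parent=3 cost=6
16. q=(10,24) nearest=2 d=20 new=(2,6) → blocked by [1,3]×[4,7], reject
17. q=(6,36) nearest=2 d=32 new=(2,6) → blocked by [1,3]×[4,7], reject
18. q=(0,8) nearest=2 d=4 new=(0,6) → add node 5 parent=2 cost=6
19. q=(9,38) nearest=5 d=32 new=(2,8) → blocked by [1,3]×[4,7], reject
20. q=(5,29) nearest=5 d=23 new=(2,8) → blocked by [1,3]×[4,7], reject
21. q=(7,30) nearest=5 d=24 new=(2,8) → blocked by [1,3]×[4,7], reject
22. q=(0,37) nearest=5 d=31 new=(0,8) → add node 6 parent=5 cost=8
23. q=(10,23) nearest=6 d=15 new=(2,10) → add node 7 parent=6 cost=10
24. q=(11,7) nearest=4 d=5 new=(8,5) → blocked by [8,10]×[0,6], reject

Parent of node 2: 1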